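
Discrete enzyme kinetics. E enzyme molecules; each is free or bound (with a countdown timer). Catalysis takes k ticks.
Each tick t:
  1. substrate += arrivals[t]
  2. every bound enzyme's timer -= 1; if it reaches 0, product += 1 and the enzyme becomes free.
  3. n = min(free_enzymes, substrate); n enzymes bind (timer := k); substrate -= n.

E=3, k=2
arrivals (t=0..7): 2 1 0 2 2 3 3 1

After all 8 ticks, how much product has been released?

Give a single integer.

t=0: arr=2 -> substrate=0 bound=2 product=0
t=1: arr=1 -> substrate=0 bound=3 product=0
t=2: arr=0 -> substrate=0 bound=1 product=2
t=3: arr=2 -> substrate=0 bound=2 product=3
t=4: arr=2 -> substrate=1 bound=3 product=3
t=5: arr=3 -> substrate=2 bound=3 product=5
t=6: arr=3 -> substrate=4 bound=3 product=6
t=7: arr=1 -> substrate=3 bound=3 product=8

Answer: 8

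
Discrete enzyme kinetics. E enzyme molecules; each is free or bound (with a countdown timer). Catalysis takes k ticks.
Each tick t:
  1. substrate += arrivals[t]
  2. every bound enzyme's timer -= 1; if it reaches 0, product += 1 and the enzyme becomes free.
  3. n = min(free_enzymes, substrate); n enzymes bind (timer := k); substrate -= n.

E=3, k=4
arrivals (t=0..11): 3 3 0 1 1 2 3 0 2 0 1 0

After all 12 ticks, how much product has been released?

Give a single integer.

t=0: arr=3 -> substrate=0 bound=3 product=0
t=1: arr=3 -> substrate=3 bound=3 product=0
t=2: arr=0 -> substrate=3 bound=3 product=0
t=3: arr=1 -> substrate=4 bound=3 product=0
t=4: arr=1 -> substrate=2 bound=3 product=3
t=5: arr=2 -> substrate=4 bound=3 product=3
t=6: arr=3 -> substrate=7 bound=3 product=3
t=7: arr=0 -> substrate=7 bound=3 product=3
t=8: arr=2 -> substrate=6 bound=3 product=6
t=9: arr=0 -> substrate=6 bound=3 product=6
t=10: arr=1 -> substrate=7 bound=3 product=6
t=11: arr=0 -> substrate=7 bound=3 product=6

Answer: 6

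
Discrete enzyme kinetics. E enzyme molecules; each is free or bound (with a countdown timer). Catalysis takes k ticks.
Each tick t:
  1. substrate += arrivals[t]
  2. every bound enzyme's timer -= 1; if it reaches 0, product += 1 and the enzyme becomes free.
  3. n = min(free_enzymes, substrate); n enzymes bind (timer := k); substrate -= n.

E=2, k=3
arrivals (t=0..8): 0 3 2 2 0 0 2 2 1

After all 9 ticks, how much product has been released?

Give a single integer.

Answer: 4

Derivation:
t=0: arr=0 -> substrate=0 bound=0 product=0
t=1: arr=3 -> substrate=1 bound=2 product=0
t=2: arr=2 -> substrate=3 bound=2 product=0
t=3: arr=2 -> substrate=5 bound=2 product=0
t=4: arr=0 -> substrate=3 bound=2 product=2
t=5: arr=0 -> substrate=3 bound=2 product=2
t=6: arr=2 -> substrate=5 bound=2 product=2
t=7: arr=2 -> substrate=5 bound=2 product=4
t=8: arr=1 -> substrate=6 bound=2 product=4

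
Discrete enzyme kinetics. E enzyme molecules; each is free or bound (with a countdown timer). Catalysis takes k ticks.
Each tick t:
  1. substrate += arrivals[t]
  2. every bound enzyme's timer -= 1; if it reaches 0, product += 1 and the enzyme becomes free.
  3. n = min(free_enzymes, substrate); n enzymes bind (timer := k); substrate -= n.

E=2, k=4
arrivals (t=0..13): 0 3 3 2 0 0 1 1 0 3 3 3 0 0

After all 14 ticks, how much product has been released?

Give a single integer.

Answer: 6

Derivation:
t=0: arr=0 -> substrate=0 bound=0 product=0
t=1: arr=3 -> substrate=1 bound=2 product=0
t=2: arr=3 -> substrate=4 bound=2 product=0
t=3: arr=2 -> substrate=6 bound=2 product=0
t=4: arr=0 -> substrate=6 bound=2 product=0
t=5: arr=0 -> substrate=4 bound=2 product=2
t=6: arr=1 -> substrate=5 bound=2 product=2
t=7: arr=1 -> substrate=6 bound=2 product=2
t=8: arr=0 -> substrate=6 bound=2 product=2
t=9: arr=3 -> substrate=7 bound=2 product=4
t=10: arr=3 -> substrate=10 bound=2 product=4
t=11: arr=3 -> substrate=13 bound=2 product=4
t=12: arr=0 -> substrate=13 bound=2 product=4
t=13: arr=0 -> substrate=11 bound=2 product=6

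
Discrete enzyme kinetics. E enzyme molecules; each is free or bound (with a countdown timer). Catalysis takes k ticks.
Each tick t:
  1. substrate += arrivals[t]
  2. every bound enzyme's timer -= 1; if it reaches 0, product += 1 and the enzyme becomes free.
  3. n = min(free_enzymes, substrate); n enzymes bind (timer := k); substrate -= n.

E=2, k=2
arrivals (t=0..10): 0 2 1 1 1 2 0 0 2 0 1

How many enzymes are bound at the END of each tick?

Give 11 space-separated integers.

t=0: arr=0 -> substrate=0 bound=0 product=0
t=1: arr=2 -> substrate=0 bound=2 product=0
t=2: arr=1 -> substrate=1 bound=2 product=0
t=3: arr=1 -> substrate=0 bound=2 product=2
t=4: arr=1 -> substrate=1 bound=2 product=2
t=5: arr=2 -> substrate=1 bound=2 product=4
t=6: arr=0 -> substrate=1 bound=2 product=4
t=7: arr=0 -> substrate=0 bound=1 product=6
t=8: arr=2 -> substrate=1 bound=2 product=6
t=9: arr=0 -> substrate=0 bound=2 product=7
t=10: arr=1 -> substrate=0 bound=2 product=8

Answer: 0 2 2 2 2 2 2 1 2 2 2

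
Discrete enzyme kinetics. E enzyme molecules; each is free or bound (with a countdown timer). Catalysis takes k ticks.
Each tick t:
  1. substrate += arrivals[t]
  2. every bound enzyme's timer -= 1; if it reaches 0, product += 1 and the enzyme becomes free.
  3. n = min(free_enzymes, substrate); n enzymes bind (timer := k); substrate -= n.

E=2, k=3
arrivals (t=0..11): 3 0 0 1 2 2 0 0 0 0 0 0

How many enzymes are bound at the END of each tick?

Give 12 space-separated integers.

t=0: arr=3 -> substrate=1 bound=2 product=0
t=1: arr=0 -> substrate=1 bound=2 product=0
t=2: arr=0 -> substrate=1 bound=2 product=0
t=3: arr=1 -> substrate=0 bound=2 product=2
t=4: arr=2 -> substrate=2 bound=2 product=2
t=5: arr=2 -> substrate=4 bound=2 product=2
t=6: arr=0 -> substrate=2 bound=2 product=4
t=7: arr=0 -> substrate=2 bound=2 product=4
t=8: arr=0 -> substrate=2 bound=2 product=4
t=9: arr=0 -> substrate=0 bound=2 product=6
t=10: arr=0 -> substrate=0 bound=2 product=6
t=11: arr=0 -> substrate=0 bound=2 product=6

Answer: 2 2 2 2 2 2 2 2 2 2 2 2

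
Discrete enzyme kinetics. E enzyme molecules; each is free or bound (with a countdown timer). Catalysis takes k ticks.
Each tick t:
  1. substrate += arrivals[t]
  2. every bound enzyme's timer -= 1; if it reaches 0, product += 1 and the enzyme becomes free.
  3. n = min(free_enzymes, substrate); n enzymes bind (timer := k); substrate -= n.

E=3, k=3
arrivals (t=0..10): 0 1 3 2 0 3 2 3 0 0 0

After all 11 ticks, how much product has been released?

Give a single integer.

Answer: 7

Derivation:
t=0: arr=0 -> substrate=0 bound=0 product=0
t=1: arr=1 -> substrate=0 bound=1 product=0
t=2: arr=3 -> substrate=1 bound=3 product=0
t=3: arr=2 -> substrate=3 bound=3 product=0
t=4: arr=0 -> substrate=2 bound=3 product=1
t=5: arr=3 -> substrate=3 bound=3 product=3
t=6: arr=2 -> substrate=5 bound=3 product=3
t=7: arr=3 -> substrate=7 bound=3 product=4
t=8: arr=0 -> substrate=5 bound=3 product=6
t=9: arr=0 -> substrate=5 bound=3 product=6
t=10: arr=0 -> substrate=4 bound=3 product=7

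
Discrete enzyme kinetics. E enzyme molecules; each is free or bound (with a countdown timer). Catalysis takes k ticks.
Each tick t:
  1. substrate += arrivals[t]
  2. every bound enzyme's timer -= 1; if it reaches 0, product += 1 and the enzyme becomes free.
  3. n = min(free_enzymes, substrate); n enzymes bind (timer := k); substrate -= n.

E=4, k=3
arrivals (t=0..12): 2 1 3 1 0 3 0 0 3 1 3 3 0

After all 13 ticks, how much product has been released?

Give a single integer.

t=0: arr=2 -> substrate=0 bound=2 product=0
t=1: arr=1 -> substrate=0 bound=3 product=0
t=2: arr=3 -> substrate=2 bound=4 product=0
t=3: arr=1 -> substrate=1 bound=4 product=2
t=4: arr=0 -> substrate=0 bound=4 product=3
t=5: arr=3 -> substrate=2 bound=4 product=4
t=6: arr=0 -> substrate=0 bound=4 product=6
t=7: arr=0 -> substrate=0 bound=3 product=7
t=8: arr=3 -> substrate=1 bound=4 product=8
t=9: arr=1 -> substrate=0 bound=4 product=10
t=10: arr=3 -> substrate=3 bound=4 product=10
t=11: arr=3 -> substrate=4 bound=4 product=12
t=12: arr=0 -> substrate=2 bound=4 product=14

Answer: 14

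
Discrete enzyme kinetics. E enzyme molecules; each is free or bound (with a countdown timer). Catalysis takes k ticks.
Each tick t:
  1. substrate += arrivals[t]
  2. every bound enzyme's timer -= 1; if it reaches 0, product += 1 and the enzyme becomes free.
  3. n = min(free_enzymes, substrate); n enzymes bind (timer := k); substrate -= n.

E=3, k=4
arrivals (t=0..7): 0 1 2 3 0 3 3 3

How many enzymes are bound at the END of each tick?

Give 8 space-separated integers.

Answer: 0 1 3 3 3 3 3 3

Derivation:
t=0: arr=0 -> substrate=0 bound=0 product=0
t=1: arr=1 -> substrate=0 bound=1 product=0
t=2: arr=2 -> substrate=0 bound=3 product=0
t=3: arr=3 -> substrate=3 bound=3 product=0
t=4: arr=0 -> substrate=3 bound=3 product=0
t=5: arr=3 -> substrate=5 bound=3 product=1
t=6: arr=3 -> substrate=6 bound=3 product=3
t=7: arr=3 -> substrate=9 bound=3 product=3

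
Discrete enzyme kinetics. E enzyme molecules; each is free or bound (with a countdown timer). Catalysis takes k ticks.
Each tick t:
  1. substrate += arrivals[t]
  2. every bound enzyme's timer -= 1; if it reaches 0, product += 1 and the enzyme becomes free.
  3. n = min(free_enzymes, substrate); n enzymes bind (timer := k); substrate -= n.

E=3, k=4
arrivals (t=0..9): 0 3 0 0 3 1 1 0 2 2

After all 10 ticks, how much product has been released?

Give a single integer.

Answer: 6

Derivation:
t=0: arr=0 -> substrate=0 bound=0 product=0
t=1: arr=3 -> substrate=0 bound=3 product=0
t=2: arr=0 -> substrate=0 bound=3 product=0
t=3: arr=0 -> substrate=0 bound=3 product=0
t=4: arr=3 -> substrate=3 bound=3 product=0
t=5: arr=1 -> substrate=1 bound=3 product=3
t=6: arr=1 -> substrate=2 bound=3 product=3
t=7: arr=0 -> substrate=2 bound=3 product=3
t=8: arr=2 -> substrate=4 bound=3 product=3
t=9: arr=2 -> substrate=3 bound=3 product=6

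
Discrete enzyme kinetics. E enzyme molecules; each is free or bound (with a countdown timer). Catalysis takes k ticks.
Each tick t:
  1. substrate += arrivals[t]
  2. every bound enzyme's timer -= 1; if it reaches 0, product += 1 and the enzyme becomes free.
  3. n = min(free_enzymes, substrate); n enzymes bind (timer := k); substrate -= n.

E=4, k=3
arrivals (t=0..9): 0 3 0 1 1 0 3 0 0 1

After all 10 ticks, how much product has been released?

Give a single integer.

t=0: arr=0 -> substrate=0 bound=0 product=0
t=1: arr=3 -> substrate=0 bound=3 product=0
t=2: arr=0 -> substrate=0 bound=3 product=0
t=3: arr=1 -> substrate=0 bound=4 product=0
t=4: arr=1 -> substrate=0 bound=2 product=3
t=5: arr=0 -> substrate=0 bound=2 product=3
t=6: arr=3 -> substrate=0 bound=4 product=4
t=7: arr=0 -> substrate=0 bound=3 product=5
t=8: arr=0 -> substrate=0 bound=3 product=5
t=9: arr=1 -> substrate=0 bound=1 product=8

Answer: 8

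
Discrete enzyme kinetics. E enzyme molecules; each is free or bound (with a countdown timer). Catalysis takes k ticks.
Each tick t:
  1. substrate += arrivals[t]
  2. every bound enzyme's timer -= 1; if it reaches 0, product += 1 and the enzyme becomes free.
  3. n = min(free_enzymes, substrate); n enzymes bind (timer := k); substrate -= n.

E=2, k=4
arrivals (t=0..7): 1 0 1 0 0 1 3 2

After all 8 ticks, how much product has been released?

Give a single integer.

t=0: arr=1 -> substrate=0 bound=1 product=0
t=1: arr=0 -> substrate=0 bound=1 product=0
t=2: arr=1 -> substrate=0 bound=2 product=0
t=3: arr=0 -> substrate=0 bound=2 product=0
t=4: arr=0 -> substrate=0 bound=1 product=1
t=5: arr=1 -> substrate=0 bound=2 product=1
t=6: arr=3 -> substrate=2 bound=2 product=2
t=7: arr=2 -> substrate=4 bound=2 product=2

Answer: 2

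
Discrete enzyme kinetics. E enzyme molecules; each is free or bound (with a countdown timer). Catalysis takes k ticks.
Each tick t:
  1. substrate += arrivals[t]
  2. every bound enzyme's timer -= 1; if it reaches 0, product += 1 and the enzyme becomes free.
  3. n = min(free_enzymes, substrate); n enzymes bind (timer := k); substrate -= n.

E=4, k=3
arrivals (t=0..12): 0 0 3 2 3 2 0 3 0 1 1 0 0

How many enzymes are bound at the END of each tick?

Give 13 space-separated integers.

Answer: 0 0 3 4 4 4 4 4 4 4 4 4 3

Derivation:
t=0: arr=0 -> substrate=0 bound=0 product=0
t=1: arr=0 -> substrate=0 bound=0 product=0
t=2: arr=3 -> substrate=0 bound=3 product=0
t=3: arr=2 -> substrate=1 bound=4 product=0
t=4: arr=3 -> substrate=4 bound=4 product=0
t=5: arr=2 -> substrate=3 bound=4 product=3
t=6: arr=0 -> substrate=2 bound=4 product=4
t=7: arr=3 -> substrate=5 bound=4 product=4
t=8: arr=0 -> substrate=2 bound=4 product=7
t=9: arr=1 -> substrate=2 bound=4 product=8
t=10: arr=1 -> substrate=3 bound=4 product=8
t=11: arr=0 -> substrate=0 bound=4 product=11
t=12: arr=0 -> substrate=0 bound=3 product=12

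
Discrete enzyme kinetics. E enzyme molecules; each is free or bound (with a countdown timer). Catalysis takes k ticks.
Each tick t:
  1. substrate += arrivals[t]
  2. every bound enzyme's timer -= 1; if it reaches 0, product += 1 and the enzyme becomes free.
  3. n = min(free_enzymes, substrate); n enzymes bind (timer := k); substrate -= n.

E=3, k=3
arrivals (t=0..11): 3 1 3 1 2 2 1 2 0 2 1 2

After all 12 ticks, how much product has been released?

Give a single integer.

t=0: arr=3 -> substrate=0 bound=3 product=0
t=1: arr=1 -> substrate=1 bound=3 product=0
t=2: arr=3 -> substrate=4 bound=3 product=0
t=3: arr=1 -> substrate=2 bound=3 product=3
t=4: arr=2 -> substrate=4 bound=3 product=3
t=5: arr=2 -> substrate=6 bound=3 product=3
t=6: arr=1 -> substrate=4 bound=3 product=6
t=7: arr=2 -> substrate=6 bound=3 product=6
t=8: arr=0 -> substrate=6 bound=3 product=6
t=9: arr=2 -> substrate=5 bound=3 product=9
t=10: arr=1 -> substrate=6 bound=3 product=9
t=11: arr=2 -> substrate=8 bound=3 product=9

Answer: 9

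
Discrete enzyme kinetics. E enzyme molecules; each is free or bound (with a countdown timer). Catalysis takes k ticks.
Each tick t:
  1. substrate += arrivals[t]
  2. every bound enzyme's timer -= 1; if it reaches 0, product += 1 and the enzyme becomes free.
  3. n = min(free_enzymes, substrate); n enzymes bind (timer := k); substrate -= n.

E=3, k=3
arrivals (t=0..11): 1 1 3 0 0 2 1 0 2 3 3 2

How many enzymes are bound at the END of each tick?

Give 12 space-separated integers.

Answer: 1 2 3 3 3 3 3 3 3 3 3 3

Derivation:
t=0: arr=1 -> substrate=0 bound=1 product=0
t=1: arr=1 -> substrate=0 bound=2 product=0
t=2: arr=3 -> substrate=2 bound=3 product=0
t=3: arr=0 -> substrate=1 bound=3 product=1
t=4: arr=0 -> substrate=0 bound=3 product=2
t=5: arr=2 -> substrate=1 bound=3 product=3
t=6: arr=1 -> substrate=1 bound=3 product=4
t=7: arr=0 -> substrate=0 bound=3 product=5
t=8: arr=2 -> substrate=1 bound=3 product=6
t=9: arr=3 -> substrate=3 bound=3 product=7
t=10: arr=3 -> substrate=5 bound=3 product=8
t=11: arr=2 -> substrate=6 bound=3 product=9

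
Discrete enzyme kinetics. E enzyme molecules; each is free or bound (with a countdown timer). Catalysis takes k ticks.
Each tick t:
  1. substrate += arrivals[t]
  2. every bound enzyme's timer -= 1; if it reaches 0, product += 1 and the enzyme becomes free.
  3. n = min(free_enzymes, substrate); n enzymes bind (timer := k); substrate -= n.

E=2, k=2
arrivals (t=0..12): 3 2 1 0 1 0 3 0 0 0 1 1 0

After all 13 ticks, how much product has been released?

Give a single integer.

t=0: arr=3 -> substrate=1 bound=2 product=0
t=1: arr=2 -> substrate=3 bound=2 product=0
t=2: arr=1 -> substrate=2 bound=2 product=2
t=3: arr=0 -> substrate=2 bound=2 product=2
t=4: arr=1 -> substrate=1 bound=2 product=4
t=5: arr=0 -> substrate=1 bound=2 product=4
t=6: arr=3 -> substrate=2 bound=2 product=6
t=7: arr=0 -> substrate=2 bound=2 product=6
t=8: arr=0 -> substrate=0 bound=2 product=8
t=9: arr=0 -> substrate=0 bound=2 product=8
t=10: arr=1 -> substrate=0 bound=1 product=10
t=11: arr=1 -> substrate=0 bound=2 product=10
t=12: arr=0 -> substrate=0 bound=1 product=11

Answer: 11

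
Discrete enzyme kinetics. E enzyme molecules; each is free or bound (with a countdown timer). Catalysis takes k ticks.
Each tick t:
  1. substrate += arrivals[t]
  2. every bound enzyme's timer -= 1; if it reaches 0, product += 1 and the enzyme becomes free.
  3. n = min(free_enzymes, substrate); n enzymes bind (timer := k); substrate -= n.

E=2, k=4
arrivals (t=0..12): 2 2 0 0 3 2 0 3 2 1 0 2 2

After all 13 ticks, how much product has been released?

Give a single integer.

Answer: 6

Derivation:
t=0: arr=2 -> substrate=0 bound=2 product=0
t=1: arr=2 -> substrate=2 bound=2 product=0
t=2: arr=0 -> substrate=2 bound=2 product=0
t=3: arr=0 -> substrate=2 bound=2 product=0
t=4: arr=3 -> substrate=3 bound=2 product=2
t=5: arr=2 -> substrate=5 bound=2 product=2
t=6: arr=0 -> substrate=5 bound=2 product=2
t=7: arr=3 -> substrate=8 bound=2 product=2
t=8: arr=2 -> substrate=8 bound=2 product=4
t=9: arr=1 -> substrate=9 bound=2 product=4
t=10: arr=0 -> substrate=9 bound=2 product=4
t=11: arr=2 -> substrate=11 bound=2 product=4
t=12: arr=2 -> substrate=11 bound=2 product=6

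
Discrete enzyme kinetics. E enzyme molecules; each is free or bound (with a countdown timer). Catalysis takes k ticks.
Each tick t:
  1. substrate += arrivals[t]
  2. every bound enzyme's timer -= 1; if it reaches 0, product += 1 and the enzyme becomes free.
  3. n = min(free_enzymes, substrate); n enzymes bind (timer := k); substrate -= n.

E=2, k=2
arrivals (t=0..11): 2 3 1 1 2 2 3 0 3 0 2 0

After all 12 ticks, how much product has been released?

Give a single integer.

Answer: 10

Derivation:
t=0: arr=2 -> substrate=0 bound=2 product=0
t=1: arr=3 -> substrate=3 bound=2 product=0
t=2: arr=1 -> substrate=2 bound=2 product=2
t=3: arr=1 -> substrate=3 bound=2 product=2
t=4: arr=2 -> substrate=3 bound=2 product=4
t=5: arr=2 -> substrate=5 bound=2 product=4
t=6: arr=3 -> substrate=6 bound=2 product=6
t=7: arr=0 -> substrate=6 bound=2 product=6
t=8: arr=3 -> substrate=7 bound=2 product=8
t=9: arr=0 -> substrate=7 bound=2 product=8
t=10: arr=2 -> substrate=7 bound=2 product=10
t=11: arr=0 -> substrate=7 bound=2 product=10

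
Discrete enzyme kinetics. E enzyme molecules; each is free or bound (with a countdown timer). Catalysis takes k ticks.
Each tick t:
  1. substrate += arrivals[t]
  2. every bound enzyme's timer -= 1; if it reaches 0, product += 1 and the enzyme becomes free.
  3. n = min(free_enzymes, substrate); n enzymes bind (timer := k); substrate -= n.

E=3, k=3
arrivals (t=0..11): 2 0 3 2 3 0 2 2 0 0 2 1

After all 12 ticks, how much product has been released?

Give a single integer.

Answer: 9

Derivation:
t=0: arr=2 -> substrate=0 bound=2 product=0
t=1: arr=0 -> substrate=0 bound=2 product=0
t=2: arr=3 -> substrate=2 bound=3 product=0
t=3: arr=2 -> substrate=2 bound=3 product=2
t=4: arr=3 -> substrate=5 bound=3 product=2
t=5: arr=0 -> substrate=4 bound=3 product=3
t=6: arr=2 -> substrate=4 bound=3 product=5
t=7: arr=2 -> substrate=6 bound=3 product=5
t=8: arr=0 -> substrate=5 bound=3 product=6
t=9: arr=0 -> substrate=3 bound=3 product=8
t=10: arr=2 -> substrate=5 bound=3 product=8
t=11: arr=1 -> substrate=5 bound=3 product=9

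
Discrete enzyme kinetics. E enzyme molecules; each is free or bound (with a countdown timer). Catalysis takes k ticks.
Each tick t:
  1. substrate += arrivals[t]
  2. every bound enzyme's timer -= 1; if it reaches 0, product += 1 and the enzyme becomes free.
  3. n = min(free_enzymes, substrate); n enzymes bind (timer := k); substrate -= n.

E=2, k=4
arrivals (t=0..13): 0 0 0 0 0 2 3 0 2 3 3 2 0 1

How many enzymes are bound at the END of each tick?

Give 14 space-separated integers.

t=0: arr=0 -> substrate=0 bound=0 product=0
t=1: arr=0 -> substrate=0 bound=0 product=0
t=2: arr=0 -> substrate=0 bound=0 product=0
t=3: arr=0 -> substrate=0 bound=0 product=0
t=4: arr=0 -> substrate=0 bound=0 product=0
t=5: arr=2 -> substrate=0 bound=2 product=0
t=6: arr=3 -> substrate=3 bound=2 product=0
t=7: arr=0 -> substrate=3 bound=2 product=0
t=8: arr=2 -> substrate=5 bound=2 product=0
t=9: arr=3 -> substrate=6 bound=2 product=2
t=10: arr=3 -> substrate=9 bound=2 product=2
t=11: arr=2 -> substrate=11 bound=2 product=2
t=12: arr=0 -> substrate=11 bound=2 product=2
t=13: arr=1 -> substrate=10 bound=2 product=4

Answer: 0 0 0 0 0 2 2 2 2 2 2 2 2 2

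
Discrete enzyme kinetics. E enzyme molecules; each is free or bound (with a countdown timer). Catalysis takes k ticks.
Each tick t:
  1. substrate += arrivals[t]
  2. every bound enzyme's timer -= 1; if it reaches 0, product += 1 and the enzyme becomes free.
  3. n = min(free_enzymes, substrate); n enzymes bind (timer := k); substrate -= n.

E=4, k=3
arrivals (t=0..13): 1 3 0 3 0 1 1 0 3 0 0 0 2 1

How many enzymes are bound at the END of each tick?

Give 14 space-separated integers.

Answer: 1 4 4 4 3 4 4 2 4 3 3 0 2 3

Derivation:
t=0: arr=1 -> substrate=0 bound=1 product=0
t=1: arr=3 -> substrate=0 bound=4 product=0
t=2: arr=0 -> substrate=0 bound=4 product=0
t=3: arr=3 -> substrate=2 bound=4 product=1
t=4: arr=0 -> substrate=0 bound=3 product=4
t=5: arr=1 -> substrate=0 bound=4 product=4
t=6: arr=1 -> substrate=0 bound=4 product=5
t=7: arr=0 -> substrate=0 bound=2 product=7
t=8: arr=3 -> substrate=0 bound=4 product=8
t=9: arr=0 -> substrate=0 bound=3 product=9
t=10: arr=0 -> substrate=0 bound=3 product=9
t=11: arr=0 -> substrate=0 bound=0 product=12
t=12: arr=2 -> substrate=0 bound=2 product=12
t=13: arr=1 -> substrate=0 bound=3 product=12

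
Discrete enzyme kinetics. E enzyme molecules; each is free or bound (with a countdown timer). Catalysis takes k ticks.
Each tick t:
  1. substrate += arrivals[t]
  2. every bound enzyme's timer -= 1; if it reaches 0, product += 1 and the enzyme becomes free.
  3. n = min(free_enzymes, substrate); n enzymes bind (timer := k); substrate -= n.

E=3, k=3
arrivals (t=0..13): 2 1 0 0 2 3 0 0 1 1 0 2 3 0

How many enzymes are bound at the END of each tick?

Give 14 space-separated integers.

t=0: arr=2 -> substrate=0 bound=2 product=0
t=1: arr=1 -> substrate=0 bound=3 product=0
t=2: arr=0 -> substrate=0 bound=3 product=0
t=3: arr=0 -> substrate=0 bound=1 product=2
t=4: arr=2 -> substrate=0 bound=2 product=3
t=5: arr=3 -> substrate=2 bound=3 product=3
t=6: arr=0 -> substrate=2 bound=3 product=3
t=7: arr=0 -> substrate=0 bound=3 product=5
t=8: arr=1 -> substrate=0 bound=3 product=6
t=9: arr=1 -> substrate=1 bound=3 product=6
t=10: arr=0 -> substrate=0 bound=2 product=8
t=11: arr=2 -> substrate=0 bound=3 product=9
t=12: arr=3 -> substrate=3 bound=3 product=9
t=13: arr=0 -> substrate=2 bound=3 product=10

Answer: 2 3 3 1 2 3 3 3 3 3 2 3 3 3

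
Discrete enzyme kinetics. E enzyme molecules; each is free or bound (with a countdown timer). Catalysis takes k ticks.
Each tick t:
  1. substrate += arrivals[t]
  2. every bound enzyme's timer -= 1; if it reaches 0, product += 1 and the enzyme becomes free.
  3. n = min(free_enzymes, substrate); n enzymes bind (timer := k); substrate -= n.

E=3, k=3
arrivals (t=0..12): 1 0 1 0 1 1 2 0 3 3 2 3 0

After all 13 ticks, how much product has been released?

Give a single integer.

Answer: 8

Derivation:
t=0: arr=1 -> substrate=0 bound=1 product=0
t=1: arr=0 -> substrate=0 bound=1 product=0
t=2: arr=1 -> substrate=0 bound=2 product=0
t=3: arr=0 -> substrate=0 bound=1 product=1
t=4: arr=1 -> substrate=0 bound=2 product=1
t=5: arr=1 -> substrate=0 bound=2 product=2
t=6: arr=2 -> substrate=1 bound=3 product=2
t=7: arr=0 -> substrate=0 bound=3 product=3
t=8: arr=3 -> substrate=2 bound=3 product=4
t=9: arr=3 -> substrate=4 bound=3 product=5
t=10: arr=2 -> substrate=5 bound=3 product=6
t=11: arr=3 -> substrate=7 bound=3 product=7
t=12: arr=0 -> substrate=6 bound=3 product=8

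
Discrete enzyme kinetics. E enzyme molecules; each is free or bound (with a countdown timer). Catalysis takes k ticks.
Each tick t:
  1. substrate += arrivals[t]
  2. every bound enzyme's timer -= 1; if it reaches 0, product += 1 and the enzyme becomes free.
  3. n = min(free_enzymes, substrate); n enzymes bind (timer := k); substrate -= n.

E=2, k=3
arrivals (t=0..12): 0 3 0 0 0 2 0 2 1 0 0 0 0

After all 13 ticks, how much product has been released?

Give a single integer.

t=0: arr=0 -> substrate=0 bound=0 product=0
t=1: arr=3 -> substrate=1 bound=2 product=0
t=2: arr=0 -> substrate=1 bound=2 product=0
t=3: arr=0 -> substrate=1 bound=2 product=0
t=4: arr=0 -> substrate=0 bound=1 product=2
t=5: arr=2 -> substrate=1 bound=2 product=2
t=6: arr=0 -> substrate=1 bound=2 product=2
t=7: arr=2 -> substrate=2 bound=2 product=3
t=8: arr=1 -> substrate=2 bound=2 product=4
t=9: arr=0 -> substrate=2 bound=2 product=4
t=10: arr=0 -> substrate=1 bound=2 product=5
t=11: arr=0 -> substrate=0 bound=2 product=6
t=12: arr=0 -> substrate=0 bound=2 product=6

Answer: 6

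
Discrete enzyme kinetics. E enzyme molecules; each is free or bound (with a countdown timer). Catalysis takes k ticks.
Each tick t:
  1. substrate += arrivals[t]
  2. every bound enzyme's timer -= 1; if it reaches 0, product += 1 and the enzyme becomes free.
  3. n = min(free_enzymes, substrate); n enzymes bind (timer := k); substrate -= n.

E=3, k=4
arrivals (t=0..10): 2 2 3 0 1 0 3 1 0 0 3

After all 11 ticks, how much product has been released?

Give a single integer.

t=0: arr=2 -> substrate=0 bound=2 product=0
t=1: arr=2 -> substrate=1 bound=3 product=0
t=2: arr=3 -> substrate=4 bound=3 product=0
t=3: arr=0 -> substrate=4 bound=3 product=0
t=4: arr=1 -> substrate=3 bound=3 product=2
t=5: arr=0 -> substrate=2 bound=3 product=3
t=6: arr=3 -> substrate=5 bound=3 product=3
t=7: arr=1 -> substrate=6 bound=3 product=3
t=8: arr=0 -> substrate=4 bound=3 product=5
t=9: arr=0 -> substrate=3 bound=3 product=6
t=10: arr=3 -> substrate=6 bound=3 product=6

Answer: 6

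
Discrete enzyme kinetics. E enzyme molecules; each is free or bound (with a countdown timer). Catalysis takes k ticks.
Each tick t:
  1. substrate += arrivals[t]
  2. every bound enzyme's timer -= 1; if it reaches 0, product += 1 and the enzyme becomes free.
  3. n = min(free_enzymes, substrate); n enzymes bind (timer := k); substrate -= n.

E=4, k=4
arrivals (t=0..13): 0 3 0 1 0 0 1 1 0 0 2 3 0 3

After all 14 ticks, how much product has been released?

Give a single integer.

Answer: 6

Derivation:
t=0: arr=0 -> substrate=0 bound=0 product=0
t=1: arr=3 -> substrate=0 bound=3 product=0
t=2: arr=0 -> substrate=0 bound=3 product=0
t=3: arr=1 -> substrate=0 bound=4 product=0
t=4: arr=0 -> substrate=0 bound=4 product=0
t=5: arr=0 -> substrate=0 bound=1 product=3
t=6: arr=1 -> substrate=0 bound=2 product=3
t=7: arr=1 -> substrate=0 bound=2 product=4
t=8: arr=0 -> substrate=0 bound=2 product=4
t=9: arr=0 -> substrate=0 bound=2 product=4
t=10: arr=2 -> substrate=0 bound=3 product=5
t=11: arr=3 -> substrate=1 bound=4 product=6
t=12: arr=0 -> substrate=1 bound=4 product=6
t=13: arr=3 -> substrate=4 bound=4 product=6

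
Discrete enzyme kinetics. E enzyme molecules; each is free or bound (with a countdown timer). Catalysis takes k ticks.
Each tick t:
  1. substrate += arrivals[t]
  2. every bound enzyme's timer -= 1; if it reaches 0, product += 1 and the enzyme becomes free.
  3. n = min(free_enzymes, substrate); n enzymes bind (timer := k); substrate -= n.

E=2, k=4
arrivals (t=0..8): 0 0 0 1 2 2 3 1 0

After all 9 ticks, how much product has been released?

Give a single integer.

Answer: 2

Derivation:
t=0: arr=0 -> substrate=0 bound=0 product=0
t=1: arr=0 -> substrate=0 bound=0 product=0
t=2: arr=0 -> substrate=0 bound=0 product=0
t=3: arr=1 -> substrate=0 bound=1 product=0
t=4: arr=2 -> substrate=1 bound=2 product=0
t=5: arr=2 -> substrate=3 bound=2 product=0
t=6: arr=3 -> substrate=6 bound=2 product=0
t=7: arr=1 -> substrate=6 bound=2 product=1
t=8: arr=0 -> substrate=5 bound=2 product=2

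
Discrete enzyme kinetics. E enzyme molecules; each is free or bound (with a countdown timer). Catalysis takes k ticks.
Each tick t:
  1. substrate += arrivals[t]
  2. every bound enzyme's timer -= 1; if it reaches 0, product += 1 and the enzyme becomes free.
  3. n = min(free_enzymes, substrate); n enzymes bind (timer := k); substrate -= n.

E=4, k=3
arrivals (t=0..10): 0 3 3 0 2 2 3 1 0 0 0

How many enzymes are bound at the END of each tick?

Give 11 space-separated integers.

t=0: arr=0 -> substrate=0 bound=0 product=0
t=1: arr=3 -> substrate=0 bound=3 product=0
t=2: arr=3 -> substrate=2 bound=4 product=0
t=3: arr=0 -> substrate=2 bound=4 product=0
t=4: arr=2 -> substrate=1 bound=4 product=3
t=5: arr=2 -> substrate=2 bound=4 product=4
t=6: arr=3 -> substrate=5 bound=4 product=4
t=7: arr=1 -> substrate=3 bound=4 product=7
t=8: arr=0 -> substrate=2 bound=4 product=8
t=9: arr=0 -> substrate=2 bound=4 product=8
t=10: arr=0 -> substrate=0 bound=3 product=11

Answer: 0 3 4 4 4 4 4 4 4 4 3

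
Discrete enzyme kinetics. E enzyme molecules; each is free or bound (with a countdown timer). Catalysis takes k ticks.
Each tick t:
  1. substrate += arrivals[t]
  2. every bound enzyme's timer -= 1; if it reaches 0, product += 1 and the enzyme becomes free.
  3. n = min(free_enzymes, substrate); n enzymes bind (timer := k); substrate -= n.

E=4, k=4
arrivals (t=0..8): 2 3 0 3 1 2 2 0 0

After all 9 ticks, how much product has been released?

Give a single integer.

Answer: 6

Derivation:
t=0: arr=2 -> substrate=0 bound=2 product=0
t=1: arr=3 -> substrate=1 bound=4 product=0
t=2: arr=0 -> substrate=1 bound=4 product=0
t=3: arr=3 -> substrate=4 bound=4 product=0
t=4: arr=1 -> substrate=3 bound=4 product=2
t=5: arr=2 -> substrate=3 bound=4 product=4
t=6: arr=2 -> substrate=5 bound=4 product=4
t=7: arr=0 -> substrate=5 bound=4 product=4
t=8: arr=0 -> substrate=3 bound=4 product=6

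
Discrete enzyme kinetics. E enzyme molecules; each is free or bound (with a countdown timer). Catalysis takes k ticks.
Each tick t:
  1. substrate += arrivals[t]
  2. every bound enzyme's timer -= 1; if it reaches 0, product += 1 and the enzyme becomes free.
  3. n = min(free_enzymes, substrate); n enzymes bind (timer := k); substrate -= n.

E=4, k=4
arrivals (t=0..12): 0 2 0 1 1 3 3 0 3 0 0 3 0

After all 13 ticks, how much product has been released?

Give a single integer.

t=0: arr=0 -> substrate=0 bound=0 product=0
t=1: arr=2 -> substrate=0 bound=2 product=0
t=2: arr=0 -> substrate=0 bound=2 product=0
t=3: arr=1 -> substrate=0 bound=3 product=0
t=4: arr=1 -> substrate=0 bound=4 product=0
t=5: arr=3 -> substrate=1 bound=4 product=2
t=6: arr=3 -> substrate=4 bound=4 product=2
t=7: arr=0 -> substrate=3 bound=4 product=3
t=8: arr=3 -> substrate=5 bound=4 product=4
t=9: arr=0 -> substrate=3 bound=4 product=6
t=10: arr=0 -> substrate=3 bound=4 product=6
t=11: arr=3 -> substrate=5 bound=4 product=7
t=12: arr=0 -> substrate=4 bound=4 product=8

Answer: 8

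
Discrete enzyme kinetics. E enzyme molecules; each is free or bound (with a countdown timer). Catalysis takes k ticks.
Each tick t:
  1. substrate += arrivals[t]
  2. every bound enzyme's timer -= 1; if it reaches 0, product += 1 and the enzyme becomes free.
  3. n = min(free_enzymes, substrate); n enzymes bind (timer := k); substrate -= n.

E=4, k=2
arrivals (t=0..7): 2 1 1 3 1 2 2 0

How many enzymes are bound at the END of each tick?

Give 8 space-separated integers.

Answer: 2 3 2 4 4 3 4 2

Derivation:
t=0: arr=2 -> substrate=0 bound=2 product=0
t=1: arr=1 -> substrate=0 bound=3 product=0
t=2: arr=1 -> substrate=0 bound=2 product=2
t=3: arr=3 -> substrate=0 bound=4 product=3
t=4: arr=1 -> substrate=0 bound=4 product=4
t=5: arr=2 -> substrate=0 bound=3 product=7
t=6: arr=2 -> substrate=0 bound=4 product=8
t=7: arr=0 -> substrate=0 bound=2 product=10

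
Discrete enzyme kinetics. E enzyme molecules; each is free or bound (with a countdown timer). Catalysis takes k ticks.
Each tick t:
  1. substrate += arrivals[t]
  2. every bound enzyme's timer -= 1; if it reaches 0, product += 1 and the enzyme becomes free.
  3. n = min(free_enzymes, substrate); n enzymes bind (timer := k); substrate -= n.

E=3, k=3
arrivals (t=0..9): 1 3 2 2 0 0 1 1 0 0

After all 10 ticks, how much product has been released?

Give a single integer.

Answer: 7

Derivation:
t=0: arr=1 -> substrate=0 bound=1 product=0
t=1: arr=3 -> substrate=1 bound=3 product=0
t=2: arr=2 -> substrate=3 bound=3 product=0
t=3: arr=2 -> substrate=4 bound=3 product=1
t=4: arr=0 -> substrate=2 bound=3 product=3
t=5: arr=0 -> substrate=2 bound=3 product=3
t=6: arr=1 -> substrate=2 bound=3 product=4
t=7: arr=1 -> substrate=1 bound=3 product=6
t=8: arr=0 -> substrate=1 bound=3 product=6
t=9: arr=0 -> substrate=0 bound=3 product=7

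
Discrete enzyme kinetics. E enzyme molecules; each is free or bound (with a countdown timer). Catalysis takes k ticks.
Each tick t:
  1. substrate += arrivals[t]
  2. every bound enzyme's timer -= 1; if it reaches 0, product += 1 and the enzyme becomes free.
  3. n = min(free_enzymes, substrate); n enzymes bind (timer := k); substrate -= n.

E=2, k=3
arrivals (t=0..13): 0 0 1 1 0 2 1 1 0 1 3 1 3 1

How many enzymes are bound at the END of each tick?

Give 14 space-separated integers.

t=0: arr=0 -> substrate=0 bound=0 product=0
t=1: arr=0 -> substrate=0 bound=0 product=0
t=2: arr=1 -> substrate=0 bound=1 product=0
t=3: arr=1 -> substrate=0 bound=2 product=0
t=4: arr=0 -> substrate=0 bound=2 product=0
t=5: arr=2 -> substrate=1 bound=2 product=1
t=6: arr=1 -> substrate=1 bound=2 product=2
t=7: arr=1 -> substrate=2 bound=2 product=2
t=8: arr=0 -> substrate=1 bound=2 product=3
t=9: arr=1 -> substrate=1 bound=2 product=4
t=10: arr=3 -> substrate=4 bound=2 product=4
t=11: arr=1 -> substrate=4 bound=2 product=5
t=12: arr=3 -> substrate=6 bound=2 product=6
t=13: arr=1 -> substrate=7 bound=2 product=6

Answer: 0 0 1 2 2 2 2 2 2 2 2 2 2 2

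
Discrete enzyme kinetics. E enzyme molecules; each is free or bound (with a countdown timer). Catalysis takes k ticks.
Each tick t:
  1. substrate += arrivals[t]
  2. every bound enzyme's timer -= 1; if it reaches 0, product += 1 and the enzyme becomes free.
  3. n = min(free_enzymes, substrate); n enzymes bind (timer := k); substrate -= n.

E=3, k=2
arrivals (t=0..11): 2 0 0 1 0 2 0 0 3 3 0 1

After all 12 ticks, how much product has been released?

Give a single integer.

Answer: 8

Derivation:
t=0: arr=2 -> substrate=0 bound=2 product=0
t=1: arr=0 -> substrate=0 bound=2 product=0
t=2: arr=0 -> substrate=0 bound=0 product=2
t=3: arr=1 -> substrate=0 bound=1 product=2
t=4: arr=0 -> substrate=0 bound=1 product=2
t=5: arr=2 -> substrate=0 bound=2 product=3
t=6: arr=0 -> substrate=0 bound=2 product=3
t=7: arr=0 -> substrate=0 bound=0 product=5
t=8: arr=3 -> substrate=0 bound=3 product=5
t=9: arr=3 -> substrate=3 bound=3 product=5
t=10: arr=0 -> substrate=0 bound=3 product=8
t=11: arr=1 -> substrate=1 bound=3 product=8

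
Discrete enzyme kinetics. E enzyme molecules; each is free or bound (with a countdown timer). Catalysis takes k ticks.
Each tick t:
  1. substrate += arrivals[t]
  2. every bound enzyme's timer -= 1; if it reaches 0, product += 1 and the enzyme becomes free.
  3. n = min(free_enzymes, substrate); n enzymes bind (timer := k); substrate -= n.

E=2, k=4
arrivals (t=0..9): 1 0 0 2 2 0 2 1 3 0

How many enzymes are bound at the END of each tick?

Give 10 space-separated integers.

Answer: 1 1 1 2 2 2 2 2 2 2

Derivation:
t=0: arr=1 -> substrate=0 bound=1 product=0
t=1: arr=0 -> substrate=0 bound=1 product=0
t=2: arr=0 -> substrate=0 bound=1 product=0
t=3: arr=2 -> substrate=1 bound=2 product=0
t=4: arr=2 -> substrate=2 bound=2 product=1
t=5: arr=0 -> substrate=2 bound=2 product=1
t=6: arr=2 -> substrate=4 bound=2 product=1
t=7: arr=1 -> substrate=4 bound=2 product=2
t=8: arr=3 -> substrate=6 bound=2 product=3
t=9: arr=0 -> substrate=6 bound=2 product=3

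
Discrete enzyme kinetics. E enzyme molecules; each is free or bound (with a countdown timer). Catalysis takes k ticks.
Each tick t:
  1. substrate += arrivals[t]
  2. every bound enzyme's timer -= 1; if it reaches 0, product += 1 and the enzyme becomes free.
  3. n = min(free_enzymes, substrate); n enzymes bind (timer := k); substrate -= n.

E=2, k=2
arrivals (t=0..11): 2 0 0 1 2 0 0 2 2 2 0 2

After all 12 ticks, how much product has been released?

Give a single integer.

Answer: 9

Derivation:
t=0: arr=2 -> substrate=0 bound=2 product=0
t=1: arr=0 -> substrate=0 bound=2 product=0
t=2: arr=0 -> substrate=0 bound=0 product=2
t=3: arr=1 -> substrate=0 bound=1 product=2
t=4: arr=2 -> substrate=1 bound=2 product=2
t=5: arr=0 -> substrate=0 bound=2 product=3
t=6: arr=0 -> substrate=0 bound=1 product=4
t=7: arr=2 -> substrate=0 bound=2 product=5
t=8: arr=2 -> substrate=2 bound=2 product=5
t=9: arr=2 -> substrate=2 bound=2 product=7
t=10: arr=0 -> substrate=2 bound=2 product=7
t=11: arr=2 -> substrate=2 bound=2 product=9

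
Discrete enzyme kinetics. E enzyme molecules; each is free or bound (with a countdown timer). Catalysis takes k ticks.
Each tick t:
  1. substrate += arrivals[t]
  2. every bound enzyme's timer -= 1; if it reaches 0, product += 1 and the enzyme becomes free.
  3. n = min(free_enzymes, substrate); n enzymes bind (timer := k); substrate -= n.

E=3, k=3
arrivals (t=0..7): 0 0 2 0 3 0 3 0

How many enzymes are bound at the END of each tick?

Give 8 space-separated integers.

Answer: 0 0 2 2 3 3 3 3

Derivation:
t=0: arr=0 -> substrate=0 bound=0 product=0
t=1: arr=0 -> substrate=0 bound=0 product=0
t=2: arr=2 -> substrate=0 bound=2 product=0
t=3: arr=0 -> substrate=0 bound=2 product=0
t=4: arr=3 -> substrate=2 bound=3 product=0
t=5: arr=0 -> substrate=0 bound=3 product=2
t=6: arr=3 -> substrate=3 bound=3 product=2
t=7: arr=0 -> substrate=2 bound=3 product=3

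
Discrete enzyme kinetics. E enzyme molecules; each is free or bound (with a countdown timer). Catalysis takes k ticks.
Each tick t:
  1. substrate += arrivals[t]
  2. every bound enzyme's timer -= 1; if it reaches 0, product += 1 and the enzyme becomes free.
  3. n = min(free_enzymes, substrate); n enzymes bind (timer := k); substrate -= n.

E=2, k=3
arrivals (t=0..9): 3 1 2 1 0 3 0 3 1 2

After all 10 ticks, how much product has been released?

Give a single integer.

t=0: arr=3 -> substrate=1 bound=2 product=0
t=1: arr=1 -> substrate=2 bound=2 product=0
t=2: arr=2 -> substrate=4 bound=2 product=0
t=3: arr=1 -> substrate=3 bound=2 product=2
t=4: arr=0 -> substrate=3 bound=2 product=2
t=5: arr=3 -> substrate=6 bound=2 product=2
t=6: arr=0 -> substrate=4 bound=2 product=4
t=7: arr=3 -> substrate=7 bound=2 product=4
t=8: arr=1 -> substrate=8 bound=2 product=4
t=9: arr=2 -> substrate=8 bound=2 product=6

Answer: 6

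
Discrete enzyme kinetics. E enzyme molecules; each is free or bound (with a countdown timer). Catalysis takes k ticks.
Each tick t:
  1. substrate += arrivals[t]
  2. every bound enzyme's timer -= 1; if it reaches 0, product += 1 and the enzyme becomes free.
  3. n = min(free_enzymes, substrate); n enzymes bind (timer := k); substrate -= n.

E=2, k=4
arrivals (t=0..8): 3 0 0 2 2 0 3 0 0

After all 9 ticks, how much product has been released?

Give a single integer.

t=0: arr=3 -> substrate=1 bound=2 product=0
t=1: arr=0 -> substrate=1 bound=2 product=0
t=2: arr=0 -> substrate=1 bound=2 product=0
t=3: arr=2 -> substrate=3 bound=2 product=0
t=4: arr=2 -> substrate=3 bound=2 product=2
t=5: arr=0 -> substrate=3 bound=2 product=2
t=6: arr=3 -> substrate=6 bound=2 product=2
t=7: arr=0 -> substrate=6 bound=2 product=2
t=8: arr=0 -> substrate=4 bound=2 product=4

Answer: 4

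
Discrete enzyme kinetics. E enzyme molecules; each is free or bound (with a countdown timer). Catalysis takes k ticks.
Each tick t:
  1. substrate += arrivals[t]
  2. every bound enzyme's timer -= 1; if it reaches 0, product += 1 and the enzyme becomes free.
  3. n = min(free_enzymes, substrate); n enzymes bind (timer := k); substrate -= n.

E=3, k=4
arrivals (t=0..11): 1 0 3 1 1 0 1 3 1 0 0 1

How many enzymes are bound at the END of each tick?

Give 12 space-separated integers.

Answer: 1 1 3 3 3 3 3 3 3 3 3 3

Derivation:
t=0: arr=1 -> substrate=0 bound=1 product=0
t=1: arr=0 -> substrate=0 bound=1 product=0
t=2: arr=3 -> substrate=1 bound=3 product=0
t=3: arr=1 -> substrate=2 bound=3 product=0
t=4: arr=1 -> substrate=2 bound=3 product=1
t=5: arr=0 -> substrate=2 bound=3 product=1
t=6: arr=1 -> substrate=1 bound=3 product=3
t=7: arr=3 -> substrate=4 bound=3 product=3
t=8: arr=1 -> substrate=4 bound=3 product=4
t=9: arr=0 -> substrate=4 bound=3 product=4
t=10: arr=0 -> substrate=2 bound=3 product=6
t=11: arr=1 -> substrate=3 bound=3 product=6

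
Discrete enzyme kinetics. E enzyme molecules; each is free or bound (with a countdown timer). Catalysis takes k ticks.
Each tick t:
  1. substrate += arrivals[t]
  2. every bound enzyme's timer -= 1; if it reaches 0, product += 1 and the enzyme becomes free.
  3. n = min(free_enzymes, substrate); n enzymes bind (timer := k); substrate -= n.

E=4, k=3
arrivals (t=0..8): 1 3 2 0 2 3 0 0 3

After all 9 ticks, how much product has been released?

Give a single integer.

t=0: arr=1 -> substrate=0 bound=1 product=0
t=1: arr=3 -> substrate=0 bound=4 product=0
t=2: arr=2 -> substrate=2 bound=4 product=0
t=3: arr=0 -> substrate=1 bound=4 product=1
t=4: arr=2 -> substrate=0 bound=4 product=4
t=5: arr=3 -> substrate=3 bound=4 product=4
t=6: arr=0 -> substrate=2 bound=4 product=5
t=7: arr=0 -> substrate=0 bound=3 product=8
t=8: arr=3 -> substrate=2 bound=4 product=8

Answer: 8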